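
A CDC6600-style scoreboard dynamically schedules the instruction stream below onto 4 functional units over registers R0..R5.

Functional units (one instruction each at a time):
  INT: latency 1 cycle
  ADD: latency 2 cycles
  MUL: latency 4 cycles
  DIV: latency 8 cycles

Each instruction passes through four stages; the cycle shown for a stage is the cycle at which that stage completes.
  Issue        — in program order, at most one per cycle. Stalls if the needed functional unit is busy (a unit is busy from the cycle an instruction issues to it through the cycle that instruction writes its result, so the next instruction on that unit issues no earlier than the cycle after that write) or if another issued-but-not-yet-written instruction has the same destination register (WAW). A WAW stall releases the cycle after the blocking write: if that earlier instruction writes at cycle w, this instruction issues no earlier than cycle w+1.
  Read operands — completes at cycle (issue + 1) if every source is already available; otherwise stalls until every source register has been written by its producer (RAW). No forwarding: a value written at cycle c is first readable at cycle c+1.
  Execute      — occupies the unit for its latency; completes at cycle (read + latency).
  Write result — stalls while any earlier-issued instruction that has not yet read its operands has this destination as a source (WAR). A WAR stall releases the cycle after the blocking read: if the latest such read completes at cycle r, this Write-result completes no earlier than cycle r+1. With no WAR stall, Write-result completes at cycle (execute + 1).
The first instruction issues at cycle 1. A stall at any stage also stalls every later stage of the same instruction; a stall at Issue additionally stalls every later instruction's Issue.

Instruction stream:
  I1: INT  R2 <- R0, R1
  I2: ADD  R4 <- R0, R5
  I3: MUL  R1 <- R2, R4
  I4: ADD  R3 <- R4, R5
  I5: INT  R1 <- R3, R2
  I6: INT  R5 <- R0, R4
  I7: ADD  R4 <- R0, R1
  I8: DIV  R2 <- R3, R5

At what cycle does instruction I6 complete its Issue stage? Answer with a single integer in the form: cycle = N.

[1] I1 issues→INT
[2] I1 reads | I2 issues→ADD
[3] I1 exec-done | I2 reads | I3 issues→MUL
[4] I1 writes R2
[5] I2 exec-done
[6] I2 writes R4
[7] I3 reads | I4 issues→ADD
[8] I4 reads
[10] I4 exec-done
[11] I3 exec-done | I4 writes R3
[12] I3 writes R1
[13] I5 issues→INT
[14] I5 reads
[15] I5 exec-done
[16] I5 writes R1
[17] I6 issues→INT
[18] I6 reads | I7 issues→ADD
[19] I6 exec-done | I7 reads | I8 issues→DIV
[20] I6 writes R5
[21] I7 exec-done | I8 reads
[22] I7 writes R4
[29] I8 exec-done
[30] I8 writes R2

cycle = 17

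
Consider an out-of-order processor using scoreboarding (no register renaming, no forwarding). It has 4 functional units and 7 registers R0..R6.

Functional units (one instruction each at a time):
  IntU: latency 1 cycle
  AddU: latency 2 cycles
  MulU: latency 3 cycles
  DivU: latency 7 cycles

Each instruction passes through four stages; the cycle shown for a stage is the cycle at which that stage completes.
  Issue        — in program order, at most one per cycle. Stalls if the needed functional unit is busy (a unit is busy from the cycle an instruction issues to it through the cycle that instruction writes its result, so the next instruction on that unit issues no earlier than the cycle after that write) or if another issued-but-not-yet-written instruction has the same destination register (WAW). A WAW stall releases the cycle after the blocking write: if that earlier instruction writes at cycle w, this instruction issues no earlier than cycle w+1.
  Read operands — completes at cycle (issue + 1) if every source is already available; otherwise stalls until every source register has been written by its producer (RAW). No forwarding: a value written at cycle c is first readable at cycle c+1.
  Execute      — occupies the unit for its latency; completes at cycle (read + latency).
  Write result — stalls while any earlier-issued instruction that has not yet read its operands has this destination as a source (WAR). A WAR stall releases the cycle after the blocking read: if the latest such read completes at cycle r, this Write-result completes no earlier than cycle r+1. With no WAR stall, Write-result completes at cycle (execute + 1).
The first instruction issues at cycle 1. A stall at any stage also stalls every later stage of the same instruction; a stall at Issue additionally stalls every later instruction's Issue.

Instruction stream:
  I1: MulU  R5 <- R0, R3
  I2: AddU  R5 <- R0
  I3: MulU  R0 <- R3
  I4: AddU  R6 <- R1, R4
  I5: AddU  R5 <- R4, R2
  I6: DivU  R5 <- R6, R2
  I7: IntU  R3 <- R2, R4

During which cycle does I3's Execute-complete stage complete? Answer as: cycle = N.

c1: I1 dispatched to MulU
c2: I1 operands ready
c5: I1 complete
c6: R5←I1
c7: I2 dispatched to AddU
c8: I2 operands ready | I3 dispatched to MulU
c9: I3 operands ready
c10: I2 complete
c11: R5←I2
c12: I3 complete | I4 dispatched to AddU
c13: R0←I3 | I4 operands ready
c15: I4 complete
c16: R6←I4
c17: I5 dispatched to AddU
c18: I5 operands ready
c20: I5 complete
c21: R5←I5
c22: I6 dispatched to DivU
c23: I6 operands ready | I7 dispatched to IntU
c24: I7 operands ready
c25: I7 complete
c26: R3←I7
c30: I6 complete
c31: R5←I6

cycle = 12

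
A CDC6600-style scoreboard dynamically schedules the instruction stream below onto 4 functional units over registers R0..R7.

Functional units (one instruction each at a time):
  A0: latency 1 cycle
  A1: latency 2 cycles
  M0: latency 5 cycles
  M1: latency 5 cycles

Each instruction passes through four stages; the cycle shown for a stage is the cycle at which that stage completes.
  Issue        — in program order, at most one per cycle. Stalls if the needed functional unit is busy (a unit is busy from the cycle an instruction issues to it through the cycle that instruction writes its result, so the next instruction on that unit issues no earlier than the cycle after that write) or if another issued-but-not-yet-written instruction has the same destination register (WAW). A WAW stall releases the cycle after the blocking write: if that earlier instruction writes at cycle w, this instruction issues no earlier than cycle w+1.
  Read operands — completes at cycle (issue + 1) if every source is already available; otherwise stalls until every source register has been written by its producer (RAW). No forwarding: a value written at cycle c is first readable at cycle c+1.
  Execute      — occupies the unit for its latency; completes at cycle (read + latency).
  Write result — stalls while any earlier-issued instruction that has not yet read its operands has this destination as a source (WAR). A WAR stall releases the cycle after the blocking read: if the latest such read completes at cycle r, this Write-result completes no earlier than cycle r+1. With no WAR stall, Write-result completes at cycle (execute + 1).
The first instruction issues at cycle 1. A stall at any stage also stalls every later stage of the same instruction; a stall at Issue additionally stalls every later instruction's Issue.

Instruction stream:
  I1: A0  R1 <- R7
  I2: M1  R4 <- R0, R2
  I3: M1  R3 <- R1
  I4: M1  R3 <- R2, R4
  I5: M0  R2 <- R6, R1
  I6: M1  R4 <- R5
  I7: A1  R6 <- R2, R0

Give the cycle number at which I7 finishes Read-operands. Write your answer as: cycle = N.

[1] I1 dispatched to A0
[2] I1 operands ready | I2 dispatched to M1
[3] I1 complete | I2 operands ready
[4] R1←I1
[8] I2 complete
[9] R4←I2
[10] I3 dispatched to M1
[11] I3 operands ready
[16] I3 complete
[17] R3←I3
[18] I4 dispatched to M1
[19] I4 operands ready | I5 dispatched to M0
[20] I5 operands ready
[24] I4 complete
[25] R3←I4 | I5 complete
[26] R2←I5 | I6 dispatched to M1
[27] I6 operands ready | I7 dispatched to A1
[28] I7 operands ready
[30] I7 complete
[31] R6←I7
[32] I6 complete
[33] R4←I6

cycle = 28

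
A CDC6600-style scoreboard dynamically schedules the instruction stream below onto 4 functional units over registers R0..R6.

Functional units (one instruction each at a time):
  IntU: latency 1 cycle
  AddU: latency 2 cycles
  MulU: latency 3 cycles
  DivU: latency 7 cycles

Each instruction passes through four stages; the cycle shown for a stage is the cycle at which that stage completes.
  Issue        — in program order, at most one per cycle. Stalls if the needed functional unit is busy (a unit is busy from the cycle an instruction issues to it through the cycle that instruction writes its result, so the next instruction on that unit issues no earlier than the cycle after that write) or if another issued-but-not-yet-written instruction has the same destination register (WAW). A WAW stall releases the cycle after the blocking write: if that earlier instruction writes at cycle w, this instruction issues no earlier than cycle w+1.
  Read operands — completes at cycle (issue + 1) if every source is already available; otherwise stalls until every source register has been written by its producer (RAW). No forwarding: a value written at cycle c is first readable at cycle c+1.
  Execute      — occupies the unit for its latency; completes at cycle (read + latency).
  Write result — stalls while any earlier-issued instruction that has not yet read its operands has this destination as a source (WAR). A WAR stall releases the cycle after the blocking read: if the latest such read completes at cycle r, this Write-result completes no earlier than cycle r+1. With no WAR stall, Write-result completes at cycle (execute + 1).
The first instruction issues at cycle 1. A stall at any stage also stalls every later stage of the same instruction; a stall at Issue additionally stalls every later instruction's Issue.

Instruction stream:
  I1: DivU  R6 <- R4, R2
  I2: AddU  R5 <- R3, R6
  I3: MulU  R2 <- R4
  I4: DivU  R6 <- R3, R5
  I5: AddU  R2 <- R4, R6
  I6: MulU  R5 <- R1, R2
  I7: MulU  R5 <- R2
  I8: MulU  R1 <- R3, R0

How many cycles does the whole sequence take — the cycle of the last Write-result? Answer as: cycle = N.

cycle = 44

[I1] 1/2/9/10
[I2] 2/11/13/14  (RAW R6: wait I1 write@10)
[I3] 3/4/7/8
[I4] 11/15/22/23  (struct: DivU busy until I1 writes@10; RAW R5: wait I2 write@14)
[I5] 15/24/26/27  (struct: AddU busy until I2 writes@14; RAW R6: wait I4 write@23)
[I6] 16/28/31/32  (RAW R2: wait I5 write@27)
[I7] 33/34/37/38  (struct: MulU busy until I6 writes@32)
[I8] 39/40/43/44  (struct: MulU busy until I7 writes@38)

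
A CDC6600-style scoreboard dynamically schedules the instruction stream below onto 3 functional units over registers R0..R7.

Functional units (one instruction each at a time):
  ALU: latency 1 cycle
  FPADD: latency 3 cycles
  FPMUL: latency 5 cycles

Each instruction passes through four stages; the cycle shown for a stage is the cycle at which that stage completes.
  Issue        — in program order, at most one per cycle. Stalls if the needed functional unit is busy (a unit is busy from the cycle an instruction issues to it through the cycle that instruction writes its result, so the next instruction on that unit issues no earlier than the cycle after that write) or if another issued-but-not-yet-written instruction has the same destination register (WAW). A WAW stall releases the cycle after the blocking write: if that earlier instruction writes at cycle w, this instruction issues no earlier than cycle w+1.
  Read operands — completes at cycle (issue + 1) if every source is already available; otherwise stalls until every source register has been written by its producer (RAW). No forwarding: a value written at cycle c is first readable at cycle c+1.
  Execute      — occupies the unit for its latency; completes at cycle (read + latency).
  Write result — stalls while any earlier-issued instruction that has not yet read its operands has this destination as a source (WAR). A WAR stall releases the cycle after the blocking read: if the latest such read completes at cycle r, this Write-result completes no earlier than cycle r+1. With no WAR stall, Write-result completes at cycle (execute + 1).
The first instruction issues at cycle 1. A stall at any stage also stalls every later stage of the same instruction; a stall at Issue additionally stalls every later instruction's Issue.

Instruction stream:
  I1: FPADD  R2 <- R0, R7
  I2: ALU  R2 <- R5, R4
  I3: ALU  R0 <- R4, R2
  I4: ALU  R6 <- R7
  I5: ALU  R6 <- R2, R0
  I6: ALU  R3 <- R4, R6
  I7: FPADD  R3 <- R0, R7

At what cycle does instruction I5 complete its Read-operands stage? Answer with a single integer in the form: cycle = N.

t=1  I1 dispatched to FPADD
t=2  I1 operands ready
t=5  I1 complete
t=6  R2←I1
t=7  I2 dispatched to ALU
t=8  I2 operands ready
t=9  I2 complete
t=10  R2←I2
t=11  I3 dispatched to ALU
t=12  I3 operands ready
t=13  I3 complete
t=14  R0←I3
t=15  I4 dispatched to ALU
t=16  I4 operands ready
t=17  I4 complete
t=18  R6←I4
t=19  I5 dispatched to ALU
t=20  I5 operands ready
t=21  I5 complete
t=22  R6←I5
t=23  I6 dispatched to ALU
t=24  I6 operands ready
t=25  I6 complete
t=26  R3←I6
t=27  I7 dispatched to FPADD
t=28  I7 operands ready
t=31  I7 complete
t=32  R3←I7

cycle = 20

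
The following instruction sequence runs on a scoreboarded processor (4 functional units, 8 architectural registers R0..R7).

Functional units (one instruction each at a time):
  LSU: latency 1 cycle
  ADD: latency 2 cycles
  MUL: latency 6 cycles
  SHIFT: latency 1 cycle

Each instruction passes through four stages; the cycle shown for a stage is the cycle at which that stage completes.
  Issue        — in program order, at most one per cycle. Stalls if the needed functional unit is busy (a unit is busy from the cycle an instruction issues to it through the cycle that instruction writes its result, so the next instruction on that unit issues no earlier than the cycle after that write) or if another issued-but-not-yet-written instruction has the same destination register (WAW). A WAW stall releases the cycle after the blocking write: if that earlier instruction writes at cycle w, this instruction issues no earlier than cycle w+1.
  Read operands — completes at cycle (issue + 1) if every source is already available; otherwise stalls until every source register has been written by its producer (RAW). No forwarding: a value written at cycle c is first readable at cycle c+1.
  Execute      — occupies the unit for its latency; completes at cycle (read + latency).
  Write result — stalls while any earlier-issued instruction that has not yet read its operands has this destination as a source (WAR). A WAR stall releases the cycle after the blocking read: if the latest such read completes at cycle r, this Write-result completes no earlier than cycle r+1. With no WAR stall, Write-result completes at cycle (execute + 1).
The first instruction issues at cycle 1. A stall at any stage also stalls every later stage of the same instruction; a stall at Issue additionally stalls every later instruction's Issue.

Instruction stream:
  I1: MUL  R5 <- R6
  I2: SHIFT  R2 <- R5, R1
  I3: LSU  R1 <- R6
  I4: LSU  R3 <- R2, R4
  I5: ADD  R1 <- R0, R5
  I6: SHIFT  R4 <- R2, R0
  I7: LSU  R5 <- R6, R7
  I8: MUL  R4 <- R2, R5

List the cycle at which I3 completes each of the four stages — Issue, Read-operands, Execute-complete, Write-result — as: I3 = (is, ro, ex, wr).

I1 -> (1, 2, 8, 9)
I2 -> (2, 10, 11, 12)  // RAW R5: wait I1 write@9
I3 -> (3, 4, 5, 11)  // WAR R1: wait I2 read@10
I4 -> (12, 13, 14, 15)  // struct: LSU busy until I3 writes@11
I5 -> (13, 14, 16, 17)
I6 -> (14, 15, 16, 17)
I7 -> (16, 17, 18, 19)  // struct: LSU busy until I4 writes@15
I8 -> (18, 20, 26, 27)  // WAW R4: wait I6 write@17, RAW R5: wait I7 write@19

I3 = (3, 4, 5, 11)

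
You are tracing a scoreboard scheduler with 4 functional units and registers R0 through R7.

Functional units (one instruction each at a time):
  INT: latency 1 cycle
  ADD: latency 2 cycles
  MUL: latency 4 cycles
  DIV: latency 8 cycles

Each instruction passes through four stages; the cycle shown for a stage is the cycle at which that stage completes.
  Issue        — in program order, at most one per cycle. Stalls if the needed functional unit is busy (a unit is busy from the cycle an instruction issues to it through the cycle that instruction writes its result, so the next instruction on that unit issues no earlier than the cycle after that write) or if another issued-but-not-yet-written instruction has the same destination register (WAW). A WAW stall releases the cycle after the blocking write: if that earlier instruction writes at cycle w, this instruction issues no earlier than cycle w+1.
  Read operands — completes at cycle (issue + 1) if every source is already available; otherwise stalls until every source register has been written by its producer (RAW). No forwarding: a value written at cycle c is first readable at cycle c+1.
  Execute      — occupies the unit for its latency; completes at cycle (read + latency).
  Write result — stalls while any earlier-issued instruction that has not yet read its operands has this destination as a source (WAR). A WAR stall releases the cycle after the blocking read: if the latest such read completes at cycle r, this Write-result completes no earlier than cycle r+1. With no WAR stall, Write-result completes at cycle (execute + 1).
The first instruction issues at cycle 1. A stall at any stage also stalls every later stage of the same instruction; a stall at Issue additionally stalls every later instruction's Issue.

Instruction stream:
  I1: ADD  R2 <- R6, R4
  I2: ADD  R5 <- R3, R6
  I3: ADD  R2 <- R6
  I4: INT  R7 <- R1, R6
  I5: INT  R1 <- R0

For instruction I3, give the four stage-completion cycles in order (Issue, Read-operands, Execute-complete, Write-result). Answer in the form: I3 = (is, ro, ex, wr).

I3 = (11, 12, 14, 15)

t=1  I1→ADD
t=2  I1 RO
t=4  I1 EX
t=5  I1 WR R2
t=6  I2→ADD
t=7  I2 RO
t=9  I2 EX
t=10  I2 WR R5
t=11  I3→ADD
t=12  I3 RO; I4→INT
t=13  I4 RO
t=14  I3 EX; I4 EX
t=15  I3 WR R2; I4 WR R7
t=16  I5→INT
t=17  I5 RO
t=18  I5 EX
t=19  I5 WR R1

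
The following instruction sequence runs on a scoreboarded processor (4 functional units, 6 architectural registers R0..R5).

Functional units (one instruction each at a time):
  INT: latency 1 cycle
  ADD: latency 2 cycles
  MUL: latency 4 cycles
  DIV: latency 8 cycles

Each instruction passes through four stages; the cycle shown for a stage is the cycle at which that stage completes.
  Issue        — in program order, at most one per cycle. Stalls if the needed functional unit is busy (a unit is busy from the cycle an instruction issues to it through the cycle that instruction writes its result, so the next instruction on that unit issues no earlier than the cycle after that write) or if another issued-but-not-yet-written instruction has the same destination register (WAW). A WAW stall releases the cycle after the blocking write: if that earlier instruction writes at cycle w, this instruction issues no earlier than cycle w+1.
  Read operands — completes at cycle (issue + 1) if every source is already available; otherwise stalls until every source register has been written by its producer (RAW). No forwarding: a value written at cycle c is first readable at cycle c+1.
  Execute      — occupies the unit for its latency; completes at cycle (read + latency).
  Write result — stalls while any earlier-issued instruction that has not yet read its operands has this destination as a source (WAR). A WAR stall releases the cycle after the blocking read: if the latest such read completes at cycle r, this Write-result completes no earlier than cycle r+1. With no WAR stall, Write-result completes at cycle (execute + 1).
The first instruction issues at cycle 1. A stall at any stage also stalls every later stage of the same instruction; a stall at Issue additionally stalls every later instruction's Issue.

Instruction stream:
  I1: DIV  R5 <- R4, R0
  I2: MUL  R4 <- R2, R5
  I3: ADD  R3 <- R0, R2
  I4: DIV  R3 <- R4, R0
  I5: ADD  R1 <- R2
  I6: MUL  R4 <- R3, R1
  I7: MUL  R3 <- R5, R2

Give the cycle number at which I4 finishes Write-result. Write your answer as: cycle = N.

I1  is:1  ro:2  ex:10  wr:11
I2  is:2  ro:12  ex:16  wr:17  — RAW R5: wait I1 write@11
I3  is:3  ro:4  ex:6  wr:7
I4  is:12  ro:18  ex:26  wr:27  — struct: DIV busy until I1 writes@11, RAW R4: wait I2 write@17
I5  is:13  ro:14  ex:16  wr:17
I6  is:18  ro:28  ex:32  wr:33  — struct: MUL busy until I2 writes@17, RAW R3: wait I4 write@27
I7  is:34  ro:35  ex:39  wr:40  — struct: MUL busy until I6 writes@33

cycle = 27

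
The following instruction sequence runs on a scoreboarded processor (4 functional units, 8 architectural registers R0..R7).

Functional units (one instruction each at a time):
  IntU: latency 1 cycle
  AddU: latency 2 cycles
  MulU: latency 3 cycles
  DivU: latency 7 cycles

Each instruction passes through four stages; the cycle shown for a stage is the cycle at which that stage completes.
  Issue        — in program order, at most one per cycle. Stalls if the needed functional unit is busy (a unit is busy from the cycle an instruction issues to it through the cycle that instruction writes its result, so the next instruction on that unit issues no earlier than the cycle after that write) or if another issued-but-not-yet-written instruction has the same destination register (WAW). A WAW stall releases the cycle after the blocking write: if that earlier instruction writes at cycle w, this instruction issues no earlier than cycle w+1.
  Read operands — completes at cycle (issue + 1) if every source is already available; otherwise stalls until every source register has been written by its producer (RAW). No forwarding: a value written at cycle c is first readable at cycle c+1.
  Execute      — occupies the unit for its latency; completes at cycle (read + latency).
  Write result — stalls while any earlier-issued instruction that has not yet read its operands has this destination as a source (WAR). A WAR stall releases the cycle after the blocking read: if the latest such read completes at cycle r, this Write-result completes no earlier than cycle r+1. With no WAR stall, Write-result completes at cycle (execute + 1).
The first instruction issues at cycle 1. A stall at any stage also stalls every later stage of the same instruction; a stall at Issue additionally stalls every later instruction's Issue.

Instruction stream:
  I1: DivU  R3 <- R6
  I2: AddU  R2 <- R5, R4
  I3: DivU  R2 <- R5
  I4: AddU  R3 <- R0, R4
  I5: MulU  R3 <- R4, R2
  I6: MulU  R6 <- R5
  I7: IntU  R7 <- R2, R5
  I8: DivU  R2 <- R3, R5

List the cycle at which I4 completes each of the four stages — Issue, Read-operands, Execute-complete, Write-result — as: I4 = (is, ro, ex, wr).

[1] I1 dispatched to DivU
[2] I1 operands ready, I2 dispatched to AddU
[3] I2 operands ready
[5] I2 complete
[6] R2←I2
[9] I1 complete
[10] R3←I1
[11] I3 dispatched to DivU
[12] I3 operands ready, I4 dispatched to AddU
[13] I4 operands ready
[15] I4 complete
[16] R3←I4
[17] I5 dispatched to MulU
[19] I3 complete
[20] R2←I3
[21] I5 operands ready
[24] I5 complete
[25] R3←I5
[26] I6 dispatched to MulU
[27] I6 operands ready, I7 dispatched to IntU
[28] I7 operands ready, I8 dispatched to DivU
[29] I7 complete, I8 operands ready
[30] I6 complete, R7←I7
[31] R6←I6
[36] I8 complete
[37] R2←I8

I4 = (12, 13, 15, 16)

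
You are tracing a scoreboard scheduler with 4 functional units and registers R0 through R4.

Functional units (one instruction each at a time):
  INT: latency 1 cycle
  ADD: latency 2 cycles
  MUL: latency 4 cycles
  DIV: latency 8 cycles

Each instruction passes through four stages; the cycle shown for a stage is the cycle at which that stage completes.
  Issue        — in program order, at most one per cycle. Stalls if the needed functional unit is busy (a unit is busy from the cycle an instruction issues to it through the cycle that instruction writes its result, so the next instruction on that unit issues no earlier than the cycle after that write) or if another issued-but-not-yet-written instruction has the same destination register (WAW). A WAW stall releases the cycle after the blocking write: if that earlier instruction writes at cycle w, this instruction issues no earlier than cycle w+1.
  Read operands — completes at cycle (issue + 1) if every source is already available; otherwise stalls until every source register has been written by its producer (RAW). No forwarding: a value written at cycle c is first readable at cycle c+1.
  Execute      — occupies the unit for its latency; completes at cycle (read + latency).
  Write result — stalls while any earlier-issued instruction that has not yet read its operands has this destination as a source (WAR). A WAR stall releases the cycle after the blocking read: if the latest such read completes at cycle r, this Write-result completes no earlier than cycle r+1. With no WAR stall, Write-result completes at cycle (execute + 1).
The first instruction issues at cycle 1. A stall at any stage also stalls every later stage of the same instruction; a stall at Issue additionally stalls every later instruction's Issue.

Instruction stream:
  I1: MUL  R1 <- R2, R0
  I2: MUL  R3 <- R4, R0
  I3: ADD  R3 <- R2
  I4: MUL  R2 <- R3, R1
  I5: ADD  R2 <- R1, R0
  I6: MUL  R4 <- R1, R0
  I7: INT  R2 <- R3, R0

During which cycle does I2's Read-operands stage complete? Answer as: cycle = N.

t=1  issue I1 (MUL)
t=2  I1 read-ops
t=6  I1 finished on MUL
t=7  I1→R1
t=8  issue I2 (MUL)
t=9  I2 read-ops
t=13  I2 finished on MUL
t=14  I2→R3
t=15  issue I3 (ADD)
t=16  I3 read-ops | issue I4 (MUL)
t=18  I3 finished on ADD
t=19  I3→R3
t=20  I4 read-ops
t=24  I4 finished on MUL
t=25  I4→R2
t=26  issue I5 (ADD)
t=27  I5 read-ops | issue I6 (MUL)
t=28  I6 read-ops
t=29  I5 finished on ADD
t=30  I5→R2
t=31  issue I7 (INT)
t=32  I6 finished on MUL | I7 read-ops
t=33  I6→R4 | I7 finished on INT
t=34  I7→R2

cycle = 9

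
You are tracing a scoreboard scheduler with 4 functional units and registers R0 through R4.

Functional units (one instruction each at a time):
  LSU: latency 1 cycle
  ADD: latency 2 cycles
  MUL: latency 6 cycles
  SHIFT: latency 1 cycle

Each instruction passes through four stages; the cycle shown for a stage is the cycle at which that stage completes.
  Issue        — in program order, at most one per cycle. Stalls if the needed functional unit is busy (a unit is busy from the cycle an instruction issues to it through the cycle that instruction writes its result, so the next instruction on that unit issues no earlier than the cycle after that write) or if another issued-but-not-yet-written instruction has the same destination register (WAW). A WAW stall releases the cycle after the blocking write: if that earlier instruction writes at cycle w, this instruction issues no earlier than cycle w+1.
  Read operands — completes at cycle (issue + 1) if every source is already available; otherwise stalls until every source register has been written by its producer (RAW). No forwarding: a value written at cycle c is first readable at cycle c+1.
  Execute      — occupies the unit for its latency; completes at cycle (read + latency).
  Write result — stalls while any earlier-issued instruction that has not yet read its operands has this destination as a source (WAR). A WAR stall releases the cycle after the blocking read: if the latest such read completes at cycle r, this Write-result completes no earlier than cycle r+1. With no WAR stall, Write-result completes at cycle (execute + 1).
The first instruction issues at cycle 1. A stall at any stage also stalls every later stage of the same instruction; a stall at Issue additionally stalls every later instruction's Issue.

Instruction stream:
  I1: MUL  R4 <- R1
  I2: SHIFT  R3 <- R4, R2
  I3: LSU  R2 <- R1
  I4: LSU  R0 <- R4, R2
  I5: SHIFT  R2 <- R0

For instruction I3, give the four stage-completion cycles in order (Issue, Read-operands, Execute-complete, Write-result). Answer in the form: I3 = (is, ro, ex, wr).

1) issue 1, read 2, done 8, write 9
2) issue 2, read 10, done 11, write 12  <RAW R4: wait I1 write@9>
3) issue 3, read 4, done 5, write 11  <WAR R2: wait I2 read@10>
4) issue 12, read 13, done 14, write 15  <struct: LSU busy until I3 writes@11>
5) issue 13, read 16, done 17, write 18  <RAW R0: wait I4 write@15>

I3 = (3, 4, 5, 11)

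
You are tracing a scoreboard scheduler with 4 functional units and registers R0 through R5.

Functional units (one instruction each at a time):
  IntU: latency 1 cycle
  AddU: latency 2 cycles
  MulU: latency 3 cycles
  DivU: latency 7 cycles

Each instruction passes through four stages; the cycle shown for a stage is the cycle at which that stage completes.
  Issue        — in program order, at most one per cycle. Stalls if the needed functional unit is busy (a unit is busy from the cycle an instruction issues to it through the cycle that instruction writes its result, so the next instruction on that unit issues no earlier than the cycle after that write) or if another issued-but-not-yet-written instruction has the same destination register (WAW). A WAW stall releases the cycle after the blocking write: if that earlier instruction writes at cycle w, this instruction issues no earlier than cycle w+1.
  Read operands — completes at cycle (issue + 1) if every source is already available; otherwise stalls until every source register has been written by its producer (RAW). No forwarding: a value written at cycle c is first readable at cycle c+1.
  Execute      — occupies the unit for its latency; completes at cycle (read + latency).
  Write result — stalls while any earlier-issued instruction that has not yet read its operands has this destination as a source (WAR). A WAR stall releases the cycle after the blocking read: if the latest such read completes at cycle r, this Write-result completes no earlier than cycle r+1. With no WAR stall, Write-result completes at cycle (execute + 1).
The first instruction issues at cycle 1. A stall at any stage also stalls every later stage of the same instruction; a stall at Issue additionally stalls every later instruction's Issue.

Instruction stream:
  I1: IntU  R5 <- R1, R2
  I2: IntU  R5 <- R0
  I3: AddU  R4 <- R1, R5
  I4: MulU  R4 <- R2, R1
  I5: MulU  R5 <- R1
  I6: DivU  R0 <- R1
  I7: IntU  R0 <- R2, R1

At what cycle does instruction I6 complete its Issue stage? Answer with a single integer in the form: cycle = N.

cycle = 20

I1 -> (1, 2, 3, 4)
I2 -> (5, 6, 7, 8)  // struct: IntU busy until I1 writes@4
I3 -> (6, 9, 11, 12)  // RAW R5: wait I2 write@8
I4 -> (13, 14, 17, 18)  // WAW R4: wait I3 write@12
I5 -> (19, 20, 23, 24)  // struct: MulU busy until I4 writes@18
I6 -> (20, 21, 28, 29)
I7 -> (30, 31, 32, 33)  // WAW R0: wait I6 write@29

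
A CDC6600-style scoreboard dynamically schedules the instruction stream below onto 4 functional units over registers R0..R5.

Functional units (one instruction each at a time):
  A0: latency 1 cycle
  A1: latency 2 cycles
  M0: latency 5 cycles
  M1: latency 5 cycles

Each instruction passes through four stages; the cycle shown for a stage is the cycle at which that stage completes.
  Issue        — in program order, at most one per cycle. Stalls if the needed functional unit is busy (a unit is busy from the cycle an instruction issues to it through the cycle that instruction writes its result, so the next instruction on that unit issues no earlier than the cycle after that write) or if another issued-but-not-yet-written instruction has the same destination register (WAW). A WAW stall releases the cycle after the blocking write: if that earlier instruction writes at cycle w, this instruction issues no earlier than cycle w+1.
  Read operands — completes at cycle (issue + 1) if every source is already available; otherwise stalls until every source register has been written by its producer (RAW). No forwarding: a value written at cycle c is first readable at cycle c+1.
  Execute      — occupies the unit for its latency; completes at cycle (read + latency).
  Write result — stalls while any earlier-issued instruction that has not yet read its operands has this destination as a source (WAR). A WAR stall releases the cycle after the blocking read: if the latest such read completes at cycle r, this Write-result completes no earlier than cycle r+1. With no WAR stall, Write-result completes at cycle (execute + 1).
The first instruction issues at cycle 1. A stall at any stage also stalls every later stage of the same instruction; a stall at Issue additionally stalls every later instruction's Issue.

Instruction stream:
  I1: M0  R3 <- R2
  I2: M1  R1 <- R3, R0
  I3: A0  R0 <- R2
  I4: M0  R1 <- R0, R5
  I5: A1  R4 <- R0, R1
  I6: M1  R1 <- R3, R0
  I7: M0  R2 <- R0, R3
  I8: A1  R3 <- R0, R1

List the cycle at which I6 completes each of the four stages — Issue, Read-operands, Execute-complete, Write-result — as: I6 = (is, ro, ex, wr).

I6 = (24, 25, 30, 31)

cycle 1: I1→M0
cycle 2: I1 RO, I2→M1
cycle 3: I3→A0
cycle 4: I3 RO
cycle 5: I3 EX
cycle 7: I1 EX
cycle 8: I1 WR R3
cycle 9: I2 RO
cycle 10: I3 WR R0
cycle 14: I2 EX
cycle 15: I2 WR R1
cycle 16: I4→M0
cycle 17: I4 RO, I5→A1
cycle 22: I4 EX
cycle 23: I4 WR R1
cycle 24: I5 RO, I6→M1
cycle 25: I6 RO, I7→M0
cycle 26: I5 EX, I7 RO
cycle 27: I5 WR R4
cycle 28: I8→A1
cycle 30: I6 EX
cycle 31: I6 WR R1, I7 EX
cycle 32: I7 WR R2, I8 RO
cycle 34: I8 EX
cycle 35: I8 WR R3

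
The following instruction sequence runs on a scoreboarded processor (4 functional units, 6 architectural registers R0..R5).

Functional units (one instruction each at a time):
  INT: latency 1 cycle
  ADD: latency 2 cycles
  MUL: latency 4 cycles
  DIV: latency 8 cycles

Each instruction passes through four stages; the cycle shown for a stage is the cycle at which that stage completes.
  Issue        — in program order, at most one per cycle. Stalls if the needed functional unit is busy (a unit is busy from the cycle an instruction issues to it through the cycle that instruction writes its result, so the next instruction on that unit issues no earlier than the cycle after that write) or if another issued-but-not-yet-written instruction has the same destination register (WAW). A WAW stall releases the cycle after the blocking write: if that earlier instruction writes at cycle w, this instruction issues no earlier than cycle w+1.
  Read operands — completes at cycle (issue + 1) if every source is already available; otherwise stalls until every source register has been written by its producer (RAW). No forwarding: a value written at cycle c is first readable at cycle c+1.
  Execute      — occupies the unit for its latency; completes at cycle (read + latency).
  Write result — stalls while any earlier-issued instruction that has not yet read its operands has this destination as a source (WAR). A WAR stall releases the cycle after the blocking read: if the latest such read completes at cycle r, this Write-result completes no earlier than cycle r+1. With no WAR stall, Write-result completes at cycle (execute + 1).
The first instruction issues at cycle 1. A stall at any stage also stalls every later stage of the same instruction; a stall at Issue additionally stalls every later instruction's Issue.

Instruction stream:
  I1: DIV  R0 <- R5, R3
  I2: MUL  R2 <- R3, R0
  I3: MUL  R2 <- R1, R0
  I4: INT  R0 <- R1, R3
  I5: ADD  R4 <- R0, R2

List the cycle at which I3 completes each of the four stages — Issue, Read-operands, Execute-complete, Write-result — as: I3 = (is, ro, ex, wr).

t=1  I1→DIV
t=2  I1 RO, I2→MUL
t=10  I1 EX
t=11  I1 WR R0
t=12  I2 RO
t=16  I2 EX
t=17  I2 WR R2
t=18  I3→MUL
t=19  I3 RO, I4→INT
t=20  I4 RO, I5→ADD
t=21  I4 EX
t=22  I4 WR R0
t=23  I3 EX
t=24  I3 WR R2
t=25  I5 RO
t=27  I5 EX
t=28  I5 WR R4

I3 = (18, 19, 23, 24)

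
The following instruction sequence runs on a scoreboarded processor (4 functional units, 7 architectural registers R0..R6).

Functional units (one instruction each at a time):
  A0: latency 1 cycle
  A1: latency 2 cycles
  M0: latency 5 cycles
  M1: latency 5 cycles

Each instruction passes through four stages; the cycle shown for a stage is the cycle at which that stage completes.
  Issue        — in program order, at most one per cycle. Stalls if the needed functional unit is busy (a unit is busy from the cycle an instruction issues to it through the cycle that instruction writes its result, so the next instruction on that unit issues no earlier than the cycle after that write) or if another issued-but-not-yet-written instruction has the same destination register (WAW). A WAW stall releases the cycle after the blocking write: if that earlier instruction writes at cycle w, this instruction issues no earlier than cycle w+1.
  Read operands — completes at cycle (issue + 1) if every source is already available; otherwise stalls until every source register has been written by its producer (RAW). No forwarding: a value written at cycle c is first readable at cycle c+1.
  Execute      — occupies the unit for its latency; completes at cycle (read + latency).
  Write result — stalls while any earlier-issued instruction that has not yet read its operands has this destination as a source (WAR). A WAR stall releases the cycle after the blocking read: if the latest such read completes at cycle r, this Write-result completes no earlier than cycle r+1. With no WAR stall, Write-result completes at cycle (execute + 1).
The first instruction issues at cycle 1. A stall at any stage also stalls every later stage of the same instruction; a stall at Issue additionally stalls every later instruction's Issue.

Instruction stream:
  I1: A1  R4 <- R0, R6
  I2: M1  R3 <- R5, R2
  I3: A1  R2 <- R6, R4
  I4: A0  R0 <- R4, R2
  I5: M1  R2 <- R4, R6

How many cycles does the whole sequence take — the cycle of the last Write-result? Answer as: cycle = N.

cycle = 18

c1: I1→A1
c2: I1 RO | I2→M1
c3: I2 RO
c4: I1 EX
c5: I1 WR R4
c6: I3→A1
c7: I3 RO | I4→A0
c8: I2 EX
c9: I2 WR R3 | I3 EX
c10: I3 WR R2
c11: I4 RO | I5→M1
c12: I4 EX | I5 RO
c13: I4 WR R0
c17: I5 EX
c18: I5 WR R2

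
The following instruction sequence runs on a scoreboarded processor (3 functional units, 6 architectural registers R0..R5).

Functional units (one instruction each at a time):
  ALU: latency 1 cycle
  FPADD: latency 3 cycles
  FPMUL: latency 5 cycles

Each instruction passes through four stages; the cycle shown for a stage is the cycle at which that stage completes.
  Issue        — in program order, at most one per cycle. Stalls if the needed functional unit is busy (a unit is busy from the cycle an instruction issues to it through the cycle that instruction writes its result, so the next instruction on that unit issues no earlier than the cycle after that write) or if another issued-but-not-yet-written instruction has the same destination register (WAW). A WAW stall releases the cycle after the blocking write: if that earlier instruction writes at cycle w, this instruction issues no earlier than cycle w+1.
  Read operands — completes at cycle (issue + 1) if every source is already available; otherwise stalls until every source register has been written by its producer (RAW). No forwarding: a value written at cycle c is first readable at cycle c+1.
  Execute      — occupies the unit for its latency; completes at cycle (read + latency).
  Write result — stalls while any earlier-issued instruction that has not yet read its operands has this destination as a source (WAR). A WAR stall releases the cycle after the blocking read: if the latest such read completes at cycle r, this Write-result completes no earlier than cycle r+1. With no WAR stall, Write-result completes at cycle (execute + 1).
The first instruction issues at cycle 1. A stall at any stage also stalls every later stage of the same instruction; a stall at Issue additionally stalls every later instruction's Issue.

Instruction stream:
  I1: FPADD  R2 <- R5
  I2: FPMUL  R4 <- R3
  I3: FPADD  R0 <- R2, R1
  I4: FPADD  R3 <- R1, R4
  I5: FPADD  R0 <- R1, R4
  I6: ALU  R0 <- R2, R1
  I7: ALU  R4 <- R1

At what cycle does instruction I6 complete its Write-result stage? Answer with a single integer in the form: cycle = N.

cycle = 28

t=1  I1 issues→FPADD
t=2  I1 reads; I2 issues→FPMUL
t=3  I2 reads
t=5  I1 exec-done
t=6  I1 writes R2
t=7  I3 issues→FPADD
t=8  I2 exec-done; I3 reads
t=9  I2 writes R4
t=11  I3 exec-done
t=12  I3 writes R0
t=13  I4 issues→FPADD
t=14  I4 reads
t=17  I4 exec-done
t=18  I4 writes R3
t=19  I5 issues→FPADD
t=20  I5 reads
t=23  I5 exec-done
t=24  I5 writes R0
t=25  I6 issues→ALU
t=26  I6 reads
t=27  I6 exec-done
t=28  I6 writes R0
t=29  I7 issues→ALU
t=30  I7 reads
t=31  I7 exec-done
t=32  I7 writes R4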